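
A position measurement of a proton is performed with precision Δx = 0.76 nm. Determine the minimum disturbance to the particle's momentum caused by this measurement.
6.938 × 10^-26 kg·m/s

The uncertainty principle implies that measuring position disturbs momentum:
ΔxΔp ≥ ℏ/2

When we measure position with precision Δx, we necessarily introduce a momentum uncertainty:
Δp ≥ ℏ/(2Δx)
Δp_min = (1.055e-34 J·s) / (2 × 7.600e-10 m)
Δp_min = 6.938e-26 kg·m/s

The more precisely we measure position, the greater the momentum disturbance.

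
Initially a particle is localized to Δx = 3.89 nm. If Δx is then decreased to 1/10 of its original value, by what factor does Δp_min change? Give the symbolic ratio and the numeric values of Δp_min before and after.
Original Δp_min = 1.355 × 10^-26 kg·m/s; new Δp'_min = 1.355 × 10^-25 kg·m/s; ratio Δp'_min/Δp_min = 10.

From the uncertainty principle ΔxΔp ≥ ℏ/2, the minimum momentum uncertainty is Δp_min = ℏ/(2Δx).

Original (Δx = 3.89 nm = 3.890e-09 m):
Δp_min = (1.055e-34 J·s)/(2 × 3.890e-09 m) = 1.355e-26 kg·m/s

When Δx → (1/10)Δx:
Δp'_min = ℏ/(2 × (1/10)Δx) = 10 × ℏ/(2Δx) = 10 × Δp_min
Δp'_min = 10 × 1.355e-26 kg·m/s = 1.355e-25 kg·m/s

Since Δp_min ∝ 1/Δx, when Δx is decreased to 1/10 of its original value, Δp_min increases to 10 times its original value.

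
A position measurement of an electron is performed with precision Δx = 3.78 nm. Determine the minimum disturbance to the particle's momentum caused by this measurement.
1.395 × 10^-26 kg·m/s

The uncertainty principle implies that measuring position disturbs momentum:
ΔxΔp ≥ ℏ/2

When we measure position with precision Δx, we necessarily introduce a momentum uncertainty:
Δp ≥ ℏ/(2Δx)
Δp_min = (1.055e-34 J·s) / (2 × 3.780e-09 m)
Δp_min = 1.395e-26 kg·m/s

The more precisely we measure position, the greater the momentum disturbance.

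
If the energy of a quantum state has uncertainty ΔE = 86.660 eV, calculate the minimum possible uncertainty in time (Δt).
3.798 as

Using the energy-time uncertainty principle:
ΔEΔt ≥ ℏ/2

The minimum uncertainty in time is:
Δt_min = ℏ/(2ΔE)
Δt_min = (1.055e-34 J·s) / (2 × 1.388e-17 J)
Δt_min = 3.798e-18 s = 3.798 as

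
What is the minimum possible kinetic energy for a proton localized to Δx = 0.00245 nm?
864.215 meV

Localizing a particle requires giving it sufficient momentum uncertainty:

1. From uncertainty principle: Δp ≥ ℏ/(2Δx)
   Δp_min = (1.055e-34 J·s) / (2 × 2.450e-12 m)
   Δp_min = 2.152e-23 kg·m/s

2. This momentum uncertainty corresponds to kinetic energy:
   KE ≈ (Δp)²/(2m) = (2.152e-23)²/(2 × 1.673e-27 kg)
   KE = 1.385e-19 J = 864.215 meV

Tighter localization requires more energy.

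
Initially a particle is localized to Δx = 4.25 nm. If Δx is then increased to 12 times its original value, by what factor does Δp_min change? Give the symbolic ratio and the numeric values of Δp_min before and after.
Original Δp_min = 1.241 × 10^-26 kg·m/s; new Δp'_min = 1.034 × 10^-27 kg·m/s; ratio Δp'_min/Δp_min = 1/12.

From the uncertainty principle ΔxΔp ≥ ℏ/2, the minimum momentum uncertainty is Δp_min = ℏ/(2Δx).

Original (Δx = 4.25 nm = 4.250e-09 m):
Δp_min = (1.055e-34 J·s)/(2 × 4.250e-09 m) = 1.241e-26 kg·m/s

When Δx → 12Δx:
Δp'_min = ℏ/(2 × 12Δx) = (1/12) × ℏ/(2Δx) = (1/12) × Δp_min
Δp'_min = 1/12 × 1.241e-26 kg·m/s = 1.034e-27 kg·m/s

Since Δp_min ∝ 1/Δx, when Δx is increased to 12 times its original value, Δp_min decreases to 1/12 of its original value.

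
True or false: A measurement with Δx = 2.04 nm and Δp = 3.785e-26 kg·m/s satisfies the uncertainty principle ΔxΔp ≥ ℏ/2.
Yes, it satisfies the uncertainty principle.

Calculate the product ΔxΔp:
ΔxΔp = (2.040e-09 m) × (3.785e-26 kg·m/s)
ΔxΔp = 7.721e-35 J·s

Compare to the minimum allowed value ℏ/2:
ℏ/2 = 5.273e-35 J·s

Since ΔxΔp = 7.721e-35 J·s ≥ 5.273e-35 J·s = ℏ/2,
the measurement satisfies the uncertainty principle.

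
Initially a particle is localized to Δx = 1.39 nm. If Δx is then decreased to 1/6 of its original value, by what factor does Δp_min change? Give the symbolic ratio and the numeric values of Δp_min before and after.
Original Δp_min = 3.793 × 10^-26 kg·m/s; new Δp'_min = 2.276 × 10^-25 kg·m/s; ratio Δp'_min/Δp_min = 6.

From the uncertainty principle ΔxΔp ≥ ℏ/2, the minimum momentum uncertainty is Δp_min = ℏ/(2Δx).

Original (Δx = 1.39 nm = 1.390e-09 m):
Δp_min = (1.055e-34 J·s)/(2 × 1.390e-09 m) = 3.793e-26 kg·m/s

When Δx → (1/6)Δx:
Δp'_min = ℏ/(2 × (1/6)Δx) = 6 × ℏ/(2Δx) = 6 × Δp_min
Δp'_min = 6 × 3.793e-26 kg·m/s = 2.276e-25 kg·m/s

Since Δp_min ∝ 1/Δx, when Δx is decreased to 1/6 of its original value, Δp_min increases to 6 times its original value.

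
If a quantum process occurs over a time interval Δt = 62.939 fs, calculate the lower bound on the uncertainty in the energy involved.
5.229 meV

Using the energy-time uncertainty principle:
ΔEΔt ≥ ℏ/2

The minimum uncertainty in energy is:
ΔE_min = ℏ/(2Δt)
ΔE_min = (1.055e-34 J·s) / (2 × 6.294e-14 s)
ΔE_min = 8.378e-22 J = 5.229 meV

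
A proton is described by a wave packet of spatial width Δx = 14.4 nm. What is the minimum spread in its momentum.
3.662 × 10^-27 kg·m/s

For a wave packet, the spatial width Δx and momentum spread Δp are related by the uncertainty principle:
ΔxΔp ≥ ℏ/2

The minimum momentum spread is:
Δp_min = ℏ/(2Δx)
Δp_min = (1.055e-34 J·s) / (2 × 1.440e-08 m)
Δp_min = 3.662e-27 kg·m/s

A wave packet cannot have both a well-defined position and well-defined momentum.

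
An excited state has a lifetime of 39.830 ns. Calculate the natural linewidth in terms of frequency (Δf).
1.998 MHz

Using the energy-time uncertainty principle and E = hf:
ΔEΔt ≥ ℏ/2
hΔf·Δt ≥ ℏ/2

The minimum frequency uncertainty is:
Δf = ℏ/(2hτ) = 1/(4πτ)
Δf = 1/(4π × 3.983e-08 s)
Δf = 1.998e+06 Hz = 1.998 MHz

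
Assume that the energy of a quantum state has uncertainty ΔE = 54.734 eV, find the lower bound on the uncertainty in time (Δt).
6.013 as

Using the energy-time uncertainty principle:
ΔEΔt ≥ ℏ/2

The minimum uncertainty in time is:
Δt_min = ℏ/(2ΔE)
Δt_min = (1.055e-34 J·s) / (2 × 8.769e-18 J)
Δt_min = 6.013e-18 s = 6.013 as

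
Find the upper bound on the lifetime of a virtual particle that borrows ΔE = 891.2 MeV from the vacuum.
3.693 × 10^-25 s

Using the energy-time uncertainty principle:
ΔEΔt ≥ ℏ/2

For a virtual particle borrowing energy ΔE, the maximum lifetime is:
Δt_max = ℏ/(2ΔE)

Converting energy:
ΔE = 891.2 MeV = 1.428e-10 J

Δt_max = (1.055e-34 J·s) / (2 × 1.428e-10 J)
Δt_max = 3.693e-25 s = 3.693 × 10^-25 s

Virtual particles with higher borrowed energy exist for shorter times.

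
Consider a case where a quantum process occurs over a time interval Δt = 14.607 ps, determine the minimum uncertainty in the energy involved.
22.531 μeV

Using the energy-time uncertainty principle:
ΔEΔt ≥ ℏ/2

The minimum uncertainty in energy is:
ΔE_min = ℏ/(2Δt)
ΔE_min = (1.055e-34 J·s) / (2 × 1.461e-11 s)
ΔE_min = 3.610e-24 J = 22.531 μeV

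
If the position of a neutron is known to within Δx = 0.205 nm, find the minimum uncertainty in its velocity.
153.566 m/s

Using the Heisenberg uncertainty principle and Δp = mΔv:
ΔxΔp ≥ ℏ/2
Δx(mΔv) ≥ ℏ/2

The minimum uncertainty in velocity is:
Δv_min = ℏ/(2mΔx)
Δv_min = (1.055e-34 J·s) / (2 × 1.675e-27 kg × 2.050e-10 m)
Δv_min = 1.536e+02 m/s = 153.566 m/s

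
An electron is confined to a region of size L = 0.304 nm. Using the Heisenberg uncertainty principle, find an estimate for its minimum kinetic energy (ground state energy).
103.066 meV

Using the uncertainty principle to estimate ground state energy:

1. The position uncertainty is approximately the confinement size:
   Δx ≈ L = 3.040e-10 m

2. From ΔxΔp ≥ ℏ/2, the minimum momentum uncertainty is:
   Δp ≈ ℏ/(2L) = 1.734e-25 kg·m/s

3. The kinetic energy is approximately:
   KE ≈ (Δp)²/(2m) = (1.734e-25)²/(2 × 9.109e-31 kg)
   KE ≈ 1.651e-20 J = 103.066 meV

This is an order-of-magnitude estimate of the ground state energy.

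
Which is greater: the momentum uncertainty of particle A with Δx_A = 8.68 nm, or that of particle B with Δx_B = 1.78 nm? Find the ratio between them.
Particle B has the larger minimum momentum uncertainty, by a factor of 4.88.

For each particle, the minimum momentum uncertainty is Δp_min = ℏ/(2Δx):

Particle A: Δp_A = ℏ/(2×8.680e-09 m) = 6.075e-27 kg·m/s
Particle B: Δp_B = ℏ/(2×1.780e-09 m) = 2.962e-26 kg·m/s

Ratio: Δp_B/Δp_A = 4.88

Since Δp_min ∝ 1/Δx, the particle with smaller position uncertainty (B) has larger momentum uncertainty.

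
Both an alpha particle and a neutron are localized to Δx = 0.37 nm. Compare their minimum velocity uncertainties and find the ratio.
The neutron has the larger minimum velocity uncertainty, by a ratio of 4.0.

For both particles, Δp_min = ℏ/(2Δx) = 1.425e-25 kg·m/s (same for both).

The velocity uncertainty is Δv = Δp/m:
- alpha particle: Δv = 1.425e-25 / 6.645e-27 = 2.145e+01 m/s = 21.447 m/s
- neutron: Δv = 1.425e-25 / 1.675e-27 = 8.508e+01 m/s = 85.084 m/s

Ratio: 8.508e+01 / 2.145e+01 = 4.0

The lighter particle has larger velocity uncertainty because Δv ∝ 1/m.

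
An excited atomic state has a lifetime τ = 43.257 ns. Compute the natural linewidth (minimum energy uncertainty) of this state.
7.608 neV

Using the energy-time uncertainty principle:
ΔEΔt ≥ ℏ/2

The lifetime τ represents the time uncertainty Δt.
The natural linewidth (minimum energy uncertainty) is:

ΔE = ℏ/(2τ)
ΔE = (1.055e-34 J·s) / (2 × 4.326e-08 s)
ΔE = 1.219e-27 J = 7.608 neV

This natural linewidth limits the precision of spectroscopic measurements.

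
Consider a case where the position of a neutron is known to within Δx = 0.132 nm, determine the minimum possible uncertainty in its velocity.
238.493 m/s

Using the Heisenberg uncertainty principle and Δp = mΔv:
ΔxΔp ≥ ℏ/2
Δx(mΔv) ≥ ℏ/2

The minimum uncertainty in velocity is:
Δv_min = ℏ/(2mΔx)
Δv_min = (1.055e-34 J·s) / (2 × 1.675e-27 kg × 1.320e-10 m)
Δv_min = 2.385e+02 m/s = 238.493 m/s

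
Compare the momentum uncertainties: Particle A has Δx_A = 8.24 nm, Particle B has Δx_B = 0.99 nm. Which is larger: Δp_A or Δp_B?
Particle B has the larger minimum momentum uncertainty, by a factor of 8.32.

For each particle, the minimum momentum uncertainty is Δp_min = ℏ/(2Δx):

Particle A: Δp_A = ℏ/(2×8.240e-09 m) = 6.399e-27 kg·m/s
Particle B: Δp_B = ℏ/(2×9.900e-10 m) = 5.326e-26 kg·m/s

Ratio: Δp_B/Δp_A = 8.32

Since Δp_min ∝ 1/Δx, the particle with smaller position uncertainty (B) has larger momentum uncertainty.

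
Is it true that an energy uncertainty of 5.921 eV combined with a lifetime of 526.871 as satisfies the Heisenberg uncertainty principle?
Yes, it satisfies the uncertainty relation.

Calculate the product ΔEΔt:
ΔE = 5.921 eV = 9.486e-19 J
ΔEΔt = (9.486e-19 J) × (5.269e-16 s)
ΔEΔt = 4.998e-34 J·s

Compare to the minimum allowed value ℏ/2:
ℏ/2 = 5.273e-35 J·s

Since ΔEΔt = 4.998e-34 J·s ≥ 5.273e-35 J·s = ℏ/2,
this satisfies the uncertainty relation.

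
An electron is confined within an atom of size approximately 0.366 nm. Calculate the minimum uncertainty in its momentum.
1.441 × 10^-25 kg·m/s

Using the Heisenberg uncertainty principle:
ΔxΔp ≥ ℏ/2

With Δx ≈ L = 3.660e-10 m (the confinement size):
Δp_min = ℏ/(2Δx)
Δp_min = (1.055e-34 J·s) / (2 × 3.660e-10 m)
Δp_min = 1.441e-25 kg·m/s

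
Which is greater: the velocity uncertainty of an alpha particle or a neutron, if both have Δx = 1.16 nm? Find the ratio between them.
The neutron has the larger minimum velocity uncertainty, by a ratio of 4.0.

For both particles, Δp_min = ℏ/(2Δx) = 4.546e-26 kg·m/s (same for both).

The velocity uncertainty is Δv = Δp/m:
- alpha particle: Δv = 4.546e-26 / 6.645e-27 = 6.841e+00 m/s = 6.841 m/s
- neutron: Δv = 4.546e-26 / 1.675e-27 = 2.714e+01 m/s = 27.139 m/s

Ratio: 2.714e+01 / 6.841e+00 = 4.0

The lighter particle has larger velocity uncertainty because Δv ∝ 1/m.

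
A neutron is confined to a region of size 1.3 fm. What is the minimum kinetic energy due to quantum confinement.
3.065 MeV

Using the uncertainty principle:

1. Position uncertainty: Δx ≈ 1.300e-15 m
2. Minimum momentum uncertainty: Δp = ℏ/(2Δx) = 4.056e-20 kg·m/s
3. Minimum kinetic energy:
   KE = (Δp)²/(2m) = (4.056e-20)²/(2 × 1.675e-27 kg)
   KE = 4.911e-13 J = 3.065 MeV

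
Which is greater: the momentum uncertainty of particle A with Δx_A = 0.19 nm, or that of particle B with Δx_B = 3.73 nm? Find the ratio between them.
Particle A has the larger minimum momentum uncertainty, by a factor of 19.63.

For each particle, the minimum momentum uncertainty is Δp_min = ℏ/(2Δx):

Particle A: Δp_A = ℏ/(2×1.900e-10 m) = 2.775e-25 kg·m/s
Particle B: Δp_B = ℏ/(2×3.730e-09 m) = 1.414e-26 kg·m/s

Ratio: Δp_A/Δp_B = 19.63

Since Δp_min ∝ 1/Δx, the particle with smaller position uncertainty (A) has larger momentum uncertainty.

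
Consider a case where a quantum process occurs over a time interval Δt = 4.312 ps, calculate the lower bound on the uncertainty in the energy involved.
76.323 μeV

Using the energy-time uncertainty principle:
ΔEΔt ≥ ℏ/2

The minimum uncertainty in energy is:
ΔE_min = ℏ/(2Δt)
ΔE_min = (1.055e-34 J·s) / (2 × 4.312e-12 s)
ΔE_min = 1.223e-23 J = 76.323 μeV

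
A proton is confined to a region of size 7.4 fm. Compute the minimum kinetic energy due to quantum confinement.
94.731 keV

Using the uncertainty principle:

1. Position uncertainty: Δx ≈ 7.400e-15 m
2. Minimum momentum uncertainty: Δp = ℏ/(2Δx) = 7.125e-21 kg·m/s
3. Minimum kinetic energy:
   KE = (Δp)²/(2m) = (7.125e-21)²/(2 × 1.673e-27 kg)
   KE = 1.518e-14 J = 94.731 keV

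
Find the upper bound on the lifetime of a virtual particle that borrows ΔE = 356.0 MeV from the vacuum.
9.245 × 10^-25 s

Using the energy-time uncertainty principle:
ΔEΔt ≥ ℏ/2

For a virtual particle borrowing energy ΔE, the maximum lifetime is:
Δt_max = ℏ/(2ΔE)

Converting energy:
ΔE = 356.0 MeV = 5.704e-11 J

Δt_max = (1.055e-34 J·s) / (2 × 5.704e-11 J)
Δt_max = 9.245e-25 s = 9.245 × 10^-25 s

Virtual particles with higher borrowed energy exist for shorter times.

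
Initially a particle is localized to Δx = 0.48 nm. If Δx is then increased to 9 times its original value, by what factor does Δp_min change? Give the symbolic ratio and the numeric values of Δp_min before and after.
Original Δp_min = 1.099 × 10^-25 kg·m/s; new Δp'_min = 1.221 × 10^-26 kg·m/s; ratio Δp'_min/Δp_min = 1/9.

From the uncertainty principle ΔxΔp ≥ ℏ/2, the minimum momentum uncertainty is Δp_min = ℏ/(2Δx).

Original (Δx = 0.48 nm = 4.800e-10 m):
Δp_min = (1.055e-34 J·s)/(2 × 4.800e-10 m) = 1.099e-25 kg·m/s

When Δx → 9Δx:
Δp'_min = ℏ/(2 × 9Δx) = (1/9) × ℏ/(2Δx) = (1/9) × Δp_min
Δp'_min = 1/9 × 1.099e-25 kg·m/s = 1.221e-26 kg·m/s

Since Δp_min ∝ 1/Δx, when Δx is increased to 9 times its original value, Δp_min decreases to 1/9 of its original value.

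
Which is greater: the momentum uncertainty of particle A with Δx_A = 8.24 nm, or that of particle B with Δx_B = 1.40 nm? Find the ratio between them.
Particle B has the larger minimum momentum uncertainty, by a factor of 5.89.

For each particle, the minimum momentum uncertainty is Δp_min = ℏ/(2Δx):

Particle A: Δp_A = ℏ/(2×8.240e-09 m) = 6.399e-27 kg·m/s
Particle B: Δp_B = ℏ/(2×1.400e-09 m) = 3.766e-26 kg·m/s

Ratio: Δp_B/Δp_A = 5.89

Since Δp_min ∝ 1/Δx, the particle with smaller position uncertainty (B) has larger momentum uncertainty.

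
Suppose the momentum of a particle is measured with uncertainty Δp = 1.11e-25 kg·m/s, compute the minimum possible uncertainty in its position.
475.032 pm

Using the Heisenberg uncertainty principle:
ΔxΔp ≥ ℏ/2

The minimum uncertainty in position is:
Δx_min = ℏ/(2Δp)
Δx_min = (1.055e-34 J·s) / (2 × 1.110e-25 kg·m/s)
Δx_min = 4.750e-10 m = 475.032 pm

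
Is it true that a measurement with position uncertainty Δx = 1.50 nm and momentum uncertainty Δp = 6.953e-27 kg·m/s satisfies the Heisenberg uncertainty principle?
No, it violates the uncertainty principle (impossible measurement).

Calculate the product ΔxΔp:
ΔxΔp = (1.500e-09 m) × (6.953e-27 kg·m/s)
ΔxΔp = 1.043e-35 J·s

Compare to the minimum allowed value ℏ/2:
ℏ/2 = 5.273e-35 J·s

Since ΔxΔp = 1.043e-35 J·s < 5.273e-35 J·s = ℏ/2,
the measurement violates the uncertainty principle.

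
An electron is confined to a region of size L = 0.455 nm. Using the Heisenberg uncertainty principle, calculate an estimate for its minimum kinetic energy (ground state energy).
46.009 meV

Using the uncertainty principle to estimate ground state energy:

1. The position uncertainty is approximately the confinement size:
   Δx ≈ L = 4.550e-10 m

2. From ΔxΔp ≥ ℏ/2, the minimum momentum uncertainty is:
   Δp ≈ ℏ/(2L) = 1.159e-25 kg·m/s

3. The kinetic energy is approximately:
   KE ≈ (Δp)²/(2m) = (1.159e-25)²/(2 × 9.109e-31 kg)
   KE ≈ 7.371e-21 J = 46.009 meV

This is an order-of-magnitude estimate of the ground state energy.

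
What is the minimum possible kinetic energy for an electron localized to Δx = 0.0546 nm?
3.195 eV

Localizing a particle requires giving it sufficient momentum uncertainty:

1. From uncertainty principle: Δp ≥ ℏ/(2Δx)
   Δp_min = (1.055e-34 J·s) / (2 × 5.460e-11 m)
   Δp_min = 9.657e-25 kg·m/s

2. This momentum uncertainty corresponds to kinetic energy:
   KE ≈ (Δp)²/(2m) = (9.657e-25)²/(2 × 9.109e-31 kg)
   KE = 5.119e-19 J = 3.195 eV

Tighter localization requires more energy.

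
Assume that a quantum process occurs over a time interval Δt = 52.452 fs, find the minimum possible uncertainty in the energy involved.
6.274 meV

Using the energy-time uncertainty principle:
ΔEΔt ≥ ℏ/2

The minimum uncertainty in energy is:
ΔE_min = ℏ/(2Δt)
ΔE_min = (1.055e-34 J·s) / (2 × 5.245e-14 s)
ΔE_min = 1.005e-21 J = 6.274 meV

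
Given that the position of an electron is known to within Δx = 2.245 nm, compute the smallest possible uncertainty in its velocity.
25.783 km/s

Using the Heisenberg uncertainty principle and Δp = mΔv:
ΔxΔp ≥ ℏ/2
Δx(mΔv) ≥ ℏ/2

The minimum uncertainty in velocity is:
Δv_min = ℏ/(2mΔx)
Δv_min = (1.055e-34 J·s) / (2 × 9.109e-31 kg × 2.245e-09 m)
Δv_min = 2.578e+04 m/s = 25.783 km/s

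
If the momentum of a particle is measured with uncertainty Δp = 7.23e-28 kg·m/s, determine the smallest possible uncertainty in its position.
72.930 nm

Using the Heisenberg uncertainty principle:
ΔxΔp ≥ ℏ/2

The minimum uncertainty in position is:
Δx_min = ℏ/(2Δp)
Δx_min = (1.055e-34 J·s) / (2 × 7.230e-28 kg·m/s)
Δx_min = 7.293e-08 m = 72.930 nm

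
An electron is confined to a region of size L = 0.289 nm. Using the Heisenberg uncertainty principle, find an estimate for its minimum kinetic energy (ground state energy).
114.043 meV

Using the uncertainty principle to estimate ground state energy:

1. The position uncertainty is approximately the confinement size:
   Δx ≈ L = 2.890e-10 m

2. From ΔxΔp ≥ ℏ/2, the minimum momentum uncertainty is:
   Δp ≈ ℏ/(2L) = 1.825e-25 kg·m/s

3. The kinetic energy is approximately:
   KE ≈ (Δp)²/(2m) = (1.825e-25)²/(2 × 9.109e-31 kg)
   KE ≈ 1.827e-20 J = 114.043 meV

This is an order-of-magnitude estimate of the ground state energy.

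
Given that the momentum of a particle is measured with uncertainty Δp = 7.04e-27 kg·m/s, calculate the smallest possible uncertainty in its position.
7.490 nm

Using the Heisenberg uncertainty principle:
ΔxΔp ≥ ℏ/2

The minimum uncertainty in position is:
Δx_min = ℏ/(2Δp)
Δx_min = (1.055e-34 J·s) / (2 × 7.040e-27 kg·m/s)
Δx_min = 7.490e-09 m = 7.490 nm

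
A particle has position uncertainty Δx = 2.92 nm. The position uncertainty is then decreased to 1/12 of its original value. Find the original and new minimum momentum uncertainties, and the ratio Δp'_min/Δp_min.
Original Δp_min = 1.806 × 10^-26 kg·m/s; new Δp'_min = 2.167 × 10^-25 kg·m/s; ratio Δp'_min/Δp_min = 12.

From the uncertainty principle ΔxΔp ≥ ℏ/2, the minimum momentum uncertainty is Δp_min = ℏ/(2Δx).

Original (Δx = 2.92 nm = 2.920e-09 m):
Δp_min = (1.055e-34 J·s)/(2 × 2.920e-09 m) = 1.806e-26 kg·m/s

When Δx → (1/12)Δx:
Δp'_min = ℏ/(2 × (1/12)Δx) = 12 × ℏ/(2Δx) = 12 × Δp_min
Δp'_min = 12 × 1.806e-26 kg·m/s = 2.167e-25 kg·m/s

Since Δp_min ∝ 1/Δx, when Δx is decreased to 1/12 of its original value, Δp_min increases to 12 times its original value.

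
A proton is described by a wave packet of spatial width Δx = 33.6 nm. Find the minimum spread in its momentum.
1.569 × 10^-27 kg·m/s

For a wave packet, the spatial width Δx and momentum spread Δp are related by the uncertainty principle:
ΔxΔp ≥ ℏ/2

The minimum momentum spread is:
Δp_min = ℏ/(2Δx)
Δp_min = (1.055e-34 J·s) / (2 × 3.360e-08 m)
Δp_min = 1.569e-27 kg·m/s

A wave packet cannot have both a well-defined position and well-defined momentum.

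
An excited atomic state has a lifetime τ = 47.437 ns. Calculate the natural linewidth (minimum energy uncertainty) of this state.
6.938 neV

Using the energy-time uncertainty principle:
ΔEΔt ≥ ℏ/2

The lifetime τ represents the time uncertainty Δt.
The natural linewidth (minimum energy uncertainty) is:

ΔE = ℏ/(2τ)
ΔE = (1.055e-34 J·s) / (2 × 4.744e-08 s)
ΔE = 1.112e-27 J = 6.938 neV

This natural linewidth limits the precision of spectroscopic measurements.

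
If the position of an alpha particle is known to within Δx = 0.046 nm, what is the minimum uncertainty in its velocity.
172.511 m/s

Using the Heisenberg uncertainty principle and Δp = mΔv:
ΔxΔp ≥ ℏ/2
Δx(mΔv) ≥ ℏ/2

The minimum uncertainty in velocity is:
Δv_min = ℏ/(2mΔx)
Δv_min = (1.055e-34 J·s) / (2 × 6.645e-27 kg × 4.600e-11 m)
Δv_min = 1.725e+02 m/s = 172.511 m/s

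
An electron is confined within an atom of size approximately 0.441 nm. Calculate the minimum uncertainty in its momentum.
1.196 × 10^-25 kg·m/s

Using the Heisenberg uncertainty principle:
ΔxΔp ≥ ℏ/2

With Δx ≈ L = 4.410e-10 m (the confinement size):
Δp_min = ℏ/(2Δx)
Δp_min = (1.055e-34 J·s) / (2 × 4.410e-10 m)
Δp_min = 1.196e-25 kg·m/s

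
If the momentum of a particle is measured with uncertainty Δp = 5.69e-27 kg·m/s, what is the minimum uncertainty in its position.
9.267 nm

Using the Heisenberg uncertainty principle:
ΔxΔp ≥ ℏ/2

The minimum uncertainty in position is:
Δx_min = ℏ/(2Δp)
Δx_min = (1.055e-34 J·s) / (2 × 5.690e-27 kg·m/s)
Δx_min = 9.267e-09 m = 9.267 nm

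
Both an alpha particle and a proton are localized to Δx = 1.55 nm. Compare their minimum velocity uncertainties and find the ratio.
The proton has the larger minimum velocity uncertainty, by a ratio of 4.0.

For both particles, Δp_min = ℏ/(2Δx) = 3.402e-26 kg·m/s (same for both).

The velocity uncertainty is Δv = Δp/m:
- alpha particle: Δv = 3.402e-26 / 6.645e-27 = 5.120e+00 m/s = 5.120 m/s
- proton: Δv = 3.402e-26 / 1.673e-27 = 2.034e+01 m/s = 20.338 m/s

Ratio: 2.034e+01 / 5.120e+00 = 4.0

The lighter particle has larger velocity uncertainty because Δv ∝ 1/m.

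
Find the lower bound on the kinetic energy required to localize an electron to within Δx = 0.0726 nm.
1.807 eV

Localizing a particle requires giving it sufficient momentum uncertainty:

1. From uncertainty principle: Δp ≥ ℏ/(2Δx)
   Δp_min = (1.055e-34 J·s) / (2 × 7.260e-11 m)
   Δp_min = 7.263e-25 kg·m/s

2. This momentum uncertainty corresponds to kinetic energy:
   KE ≈ (Δp)²/(2m) = (7.263e-25)²/(2 × 9.109e-31 kg)
   KE = 2.895e-19 J = 1.807 eV

Tighter localization requires more energy.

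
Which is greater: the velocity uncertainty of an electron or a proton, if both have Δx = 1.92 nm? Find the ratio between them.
The electron has the larger minimum velocity uncertainty, by a ratio of 1836.2.

For both particles, Δp_min = ℏ/(2Δx) = 2.746e-26 kg·m/s (same for both).

The velocity uncertainty is Δv = Δp/m:
- electron: Δv = 2.746e-26 / 9.109e-31 = 3.015e+04 m/s = 30.148 km/s
- proton: Δv = 2.746e-26 / 1.673e-27 = 1.642e+01 m/s = 16.419 m/s

Ratio: 3.015e+04 / 1.642e+01 = 1836.2

The lighter particle has larger velocity uncertainty because Δv ∝ 1/m.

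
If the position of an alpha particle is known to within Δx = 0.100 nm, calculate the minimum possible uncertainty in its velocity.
79.355 m/s

Using the Heisenberg uncertainty principle and Δp = mΔv:
ΔxΔp ≥ ℏ/2
Δx(mΔv) ≥ ℏ/2

The minimum uncertainty in velocity is:
Δv_min = ℏ/(2mΔx)
Δv_min = (1.055e-34 J·s) / (2 × 6.645e-27 kg × 1.000e-10 m)
Δv_min = 7.935e+01 m/s = 79.355 m/s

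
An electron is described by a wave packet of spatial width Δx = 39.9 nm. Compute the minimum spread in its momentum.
1.322 × 10^-27 kg·m/s

For a wave packet, the spatial width Δx and momentum spread Δp are related by the uncertainty principle:
ΔxΔp ≥ ℏ/2

The minimum momentum spread is:
Δp_min = ℏ/(2Δx)
Δp_min = (1.055e-34 J·s) / (2 × 3.990e-08 m)
Δp_min = 1.322e-27 kg·m/s

A wave packet cannot have both a well-defined position and well-defined momentum.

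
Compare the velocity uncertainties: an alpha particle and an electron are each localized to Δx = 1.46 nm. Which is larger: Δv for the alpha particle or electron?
The electron has the larger minimum velocity uncertainty, by a ratio of 7294.3.

For both particles, Δp_min = ℏ/(2Δx) = 3.612e-26 kg·m/s (same for both).

The velocity uncertainty is Δv = Δp/m:
- alpha particle: Δv = 3.612e-26 / 6.645e-27 = 5.435e+00 m/s = 5.435 m/s
- electron: Δv = 3.612e-26 / 9.109e-31 = 3.965e+04 m/s = 39.646 km/s

Ratio: 3.965e+04 / 5.435e+00 = 7294.3

The lighter particle has larger velocity uncertainty because Δv ∝ 1/m.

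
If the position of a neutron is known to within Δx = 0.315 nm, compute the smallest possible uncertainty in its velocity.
99.940 m/s

Using the Heisenberg uncertainty principle and Δp = mΔv:
ΔxΔp ≥ ℏ/2
Δx(mΔv) ≥ ℏ/2

The minimum uncertainty in velocity is:
Δv_min = ℏ/(2mΔx)
Δv_min = (1.055e-34 J·s) / (2 × 1.675e-27 kg × 3.150e-10 m)
Δv_min = 9.994e+01 m/s = 99.940 m/s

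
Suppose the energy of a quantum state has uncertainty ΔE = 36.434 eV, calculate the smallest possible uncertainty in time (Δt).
9.033 as

Using the energy-time uncertainty principle:
ΔEΔt ≥ ℏ/2

The minimum uncertainty in time is:
Δt_min = ℏ/(2ΔE)
Δt_min = (1.055e-34 J·s) / (2 × 5.837e-18 J)
Δt_min = 9.033e-18 s = 9.033 as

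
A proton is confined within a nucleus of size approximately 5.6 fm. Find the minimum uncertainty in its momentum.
9.416 × 10^-21 kg·m/s

Using the Heisenberg uncertainty principle:
ΔxΔp ≥ ℏ/2

With Δx ≈ L = 5.600e-15 m (the confinement size):
Δp_min = ℏ/(2Δx)
Δp_min = (1.055e-34 J·s) / (2 × 5.600e-15 m)
Δp_min = 9.416e-21 kg·m/s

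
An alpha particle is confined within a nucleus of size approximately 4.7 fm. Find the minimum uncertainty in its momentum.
1.122 × 10^-20 kg·m/s

Using the Heisenberg uncertainty principle:
ΔxΔp ≥ ℏ/2

With Δx ≈ L = 4.700e-15 m (the confinement size):
Δp_min = ℏ/(2Δx)
Δp_min = (1.055e-34 J·s) / (2 × 4.700e-15 m)
Δp_min = 1.122e-20 kg·m/s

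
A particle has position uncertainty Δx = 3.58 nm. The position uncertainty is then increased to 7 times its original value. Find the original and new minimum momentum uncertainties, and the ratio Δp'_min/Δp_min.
Original Δp_min = 1.473 × 10^-26 kg·m/s; new Δp'_min = 2.104 × 10^-27 kg·m/s; ratio Δp'_min/Δp_min = 1/7.

From the uncertainty principle ΔxΔp ≥ ℏ/2, the minimum momentum uncertainty is Δp_min = ℏ/(2Δx).

Original (Δx = 3.58 nm = 3.580e-09 m):
Δp_min = (1.055e-34 J·s)/(2 × 3.580e-09 m) = 1.473e-26 kg·m/s

When Δx → 7Δx:
Δp'_min = ℏ/(2 × 7Δx) = (1/7) × ℏ/(2Δx) = (1/7) × Δp_min
Δp'_min = 1/7 × 1.473e-26 kg·m/s = 2.104e-27 kg·m/s

Since Δp_min ∝ 1/Δx, when Δx is increased to 7 times its original value, Δp_min decreases to 1/7 of its original value.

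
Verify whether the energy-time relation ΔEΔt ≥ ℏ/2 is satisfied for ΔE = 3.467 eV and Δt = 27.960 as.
No, it violates the uncertainty relation.

Calculate the product ΔEΔt:
ΔE = 3.467 eV = 5.555e-19 J
ΔEΔt = (5.555e-19 J) × (2.796e-17 s)
ΔEΔt = 1.553e-35 J·s

Compare to the minimum allowed value ℏ/2:
ℏ/2 = 5.273e-35 J·s

Since ΔEΔt = 1.553e-35 J·s < 5.273e-35 J·s = ℏ/2,
this violates the uncertainty relation.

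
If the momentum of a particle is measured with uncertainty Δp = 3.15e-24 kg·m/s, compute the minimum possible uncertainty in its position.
16.739 pm

Using the Heisenberg uncertainty principle:
ΔxΔp ≥ ℏ/2

The minimum uncertainty in position is:
Δx_min = ℏ/(2Δp)
Δx_min = (1.055e-34 J·s) / (2 × 3.150e-24 kg·m/s)
Δx_min = 1.674e-11 m = 16.739 pm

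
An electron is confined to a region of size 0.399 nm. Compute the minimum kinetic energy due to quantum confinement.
59.830 meV

Using the uncertainty principle:

1. Position uncertainty: Δx ≈ 3.990e-10 m
2. Minimum momentum uncertainty: Δp = ℏ/(2Δx) = 1.322e-25 kg·m/s
3. Minimum kinetic energy:
   KE = (Δp)²/(2m) = (1.322e-25)²/(2 × 9.109e-31 kg)
   KE = 9.586e-21 J = 59.830 meV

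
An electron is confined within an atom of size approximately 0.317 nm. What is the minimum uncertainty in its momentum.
1.663 × 10^-25 kg·m/s

Using the Heisenberg uncertainty principle:
ΔxΔp ≥ ℏ/2

With Δx ≈ L = 3.170e-10 m (the confinement size):
Δp_min = ℏ/(2Δx)
Δp_min = (1.055e-34 J·s) / (2 × 3.170e-10 m)
Δp_min = 1.663e-25 kg·m/s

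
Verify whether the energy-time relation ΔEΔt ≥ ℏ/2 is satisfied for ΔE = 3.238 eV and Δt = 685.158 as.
Yes, it satisfies the uncertainty relation.

Calculate the product ΔEΔt:
ΔE = 3.238 eV = 5.188e-19 J
ΔEΔt = (5.188e-19 J) × (6.852e-16 s)
ΔEΔt = 3.554e-34 J·s

Compare to the minimum allowed value ℏ/2:
ℏ/2 = 5.273e-35 J·s

Since ΔEΔt = 3.554e-34 J·s ≥ 5.273e-35 J·s = ℏ/2,
this satisfies the uncertainty relation.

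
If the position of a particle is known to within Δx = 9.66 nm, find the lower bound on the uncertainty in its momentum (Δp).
5.458 × 10^-27 kg·m/s

Using the Heisenberg uncertainty principle:
ΔxΔp ≥ ℏ/2

The minimum uncertainty in momentum is:
Δp_min = ℏ/(2Δx)
Δp_min = (1.055e-34 J·s) / (2 × 9.660e-09 m)
Δp_min = 5.458e-27 kg·m/s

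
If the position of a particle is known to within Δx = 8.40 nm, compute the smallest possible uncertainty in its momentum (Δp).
6.277 × 10^-27 kg·m/s

Using the Heisenberg uncertainty principle:
ΔxΔp ≥ ℏ/2

The minimum uncertainty in momentum is:
Δp_min = ℏ/(2Δx)
Δp_min = (1.055e-34 J·s) / (2 × 8.400e-09 m)
Δp_min = 6.277e-27 kg·m/s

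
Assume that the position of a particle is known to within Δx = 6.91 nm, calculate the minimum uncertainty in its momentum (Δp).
7.631 × 10^-27 kg·m/s

Using the Heisenberg uncertainty principle:
ΔxΔp ≥ ℏ/2

The minimum uncertainty in momentum is:
Δp_min = ℏ/(2Δx)
Δp_min = (1.055e-34 J·s) / (2 × 6.910e-09 m)
Δp_min = 7.631e-27 kg·m/s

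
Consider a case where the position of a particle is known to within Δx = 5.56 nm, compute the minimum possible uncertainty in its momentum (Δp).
9.484 × 10^-27 kg·m/s

Using the Heisenberg uncertainty principle:
ΔxΔp ≥ ℏ/2

The minimum uncertainty in momentum is:
Δp_min = ℏ/(2Δx)
Δp_min = (1.055e-34 J·s) / (2 × 5.560e-09 m)
Δp_min = 9.484e-27 kg·m/s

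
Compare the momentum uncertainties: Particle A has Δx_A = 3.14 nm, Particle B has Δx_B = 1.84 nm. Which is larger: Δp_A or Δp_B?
Particle B has the larger minimum momentum uncertainty, by a factor of 1.71.

For each particle, the minimum momentum uncertainty is Δp_min = ℏ/(2Δx):

Particle A: Δp_A = ℏ/(2×3.140e-09 m) = 1.679e-26 kg·m/s
Particle B: Δp_B = ℏ/(2×1.840e-09 m) = 2.866e-26 kg·m/s

Ratio: Δp_B/Δp_A = 1.71

Since Δp_min ∝ 1/Δx, the particle with smaller position uncertainty (B) has larger momentum uncertainty.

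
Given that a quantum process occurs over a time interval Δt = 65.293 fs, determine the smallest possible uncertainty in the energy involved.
5.040 meV

Using the energy-time uncertainty principle:
ΔEΔt ≥ ℏ/2

The minimum uncertainty in energy is:
ΔE_min = ℏ/(2Δt)
ΔE_min = (1.055e-34 J·s) / (2 × 6.529e-14 s)
ΔE_min = 8.076e-22 J = 5.040 meV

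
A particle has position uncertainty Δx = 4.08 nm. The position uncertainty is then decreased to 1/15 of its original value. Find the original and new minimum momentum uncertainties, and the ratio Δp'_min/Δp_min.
Original Δp_min = 1.292 × 10^-26 kg·m/s; new Δp'_min = 1.939 × 10^-25 kg·m/s; ratio Δp'_min/Δp_min = 15.

From the uncertainty principle ΔxΔp ≥ ℏ/2, the minimum momentum uncertainty is Δp_min = ℏ/(2Δx).

Original (Δx = 4.08 nm = 4.080e-09 m):
Δp_min = (1.055e-34 J·s)/(2 × 4.080e-09 m) = 1.292e-26 kg·m/s

When Δx → (1/15)Δx:
Δp'_min = ℏ/(2 × (1/15)Δx) = 15 × ℏ/(2Δx) = 15 × Δp_min
Δp'_min = 15 × 1.292e-26 kg·m/s = 1.939e-25 kg·m/s

Since Δp_min ∝ 1/Δx, when Δx is decreased to 1/15 of its original value, Δp_min increases to 15 times its original value.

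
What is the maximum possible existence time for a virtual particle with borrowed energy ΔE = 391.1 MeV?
8.415 × 10^-25 s

Using the energy-time uncertainty principle:
ΔEΔt ≥ ℏ/2

For a virtual particle borrowing energy ΔE, the maximum lifetime is:
Δt_max = ℏ/(2ΔE)

Converting energy:
ΔE = 391.1 MeV = 6.266e-11 J

Δt_max = (1.055e-34 J·s) / (2 × 6.266e-11 J)
Δt_max = 8.415e-25 s = 8.415 × 10^-25 s

Virtual particles with higher borrowed energy exist for shorter times.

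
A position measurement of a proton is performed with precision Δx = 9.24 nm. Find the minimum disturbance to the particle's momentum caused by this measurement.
5.707 × 10^-27 kg·m/s

The uncertainty principle implies that measuring position disturbs momentum:
ΔxΔp ≥ ℏ/2

When we measure position with precision Δx, we necessarily introduce a momentum uncertainty:
Δp ≥ ℏ/(2Δx)
Δp_min = (1.055e-34 J·s) / (2 × 9.240e-09 m)
Δp_min = 5.707e-27 kg·m/s

The more precisely we measure position, the greater the momentum disturbance.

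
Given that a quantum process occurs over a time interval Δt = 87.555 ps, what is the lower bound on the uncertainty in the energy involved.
3.759 μeV

Using the energy-time uncertainty principle:
ΔEΔt ≥ ℏ/2

The minimum uncertainty in energy is:
ΔE_min = ℏ/(2Δt)
ΔE_min = (1.055e-34 J·s) / (2 × 8.756e-11 s)
ΔE_min = 6.022e-25 J = 3.759 μeV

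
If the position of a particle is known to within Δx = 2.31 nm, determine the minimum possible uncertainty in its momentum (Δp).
2.283 × 10^-26 kg·m/s

Using the Heisenberg uncertainty principle:
ΔxΔp ≥ ℏ/2

The minimum uncertainty in momentum is:
Δp_min = ℏ/(2Δx)
Δp_min = (1.055e-34 J·s) / (2 × 2.310e-09 m)
Δp_min = 2.283e-26 kg·m/s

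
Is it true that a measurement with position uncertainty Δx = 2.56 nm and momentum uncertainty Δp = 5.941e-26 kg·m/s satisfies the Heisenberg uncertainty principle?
Yes, it satisfies the uncertainty principle.

Calculate the product ΔxΔp:
ΔxΔp = (2.560e-09 m) × (5.941e-26 kg·m/s)
ΔxΔp = 1.521e-34 J·s

Compare to the minimum allowed value ℏ/2:
ℏ/2 = 5.273e-35 J·s

Since ΔxΔp = 1.521e-34 J·s ≥ 5.273e-35 J·s = ℏ/2,
the measurement satisfies the uncertainty principle.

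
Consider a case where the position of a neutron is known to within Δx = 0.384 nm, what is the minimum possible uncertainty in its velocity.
81.982 m/s

Using the Heisenberg uncertainty principle and Δp = mΔv:
ΔxΔp ≥ ℏ/2
Δx(mΔv) ≥ ℏ/2

The minimum uncertainty in velocity is:
Δv_min = ℏ/(2mΔx)
Δv_min = (1.055e-34 J·s) / (2 × 1.675e-27 kg × 3.840e-10 m)
Δv_min = 8.198e+01 m/s = 81.982 m/s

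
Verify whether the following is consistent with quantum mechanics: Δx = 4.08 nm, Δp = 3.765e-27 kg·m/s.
No, it violates the uncertainty principle (impossible measurement).

Calculate the product ΔxΔp:
ΔxΔp = (4.080e-09 m) × (3.765e-27 kg·m/s)
ΔxΔp = 1.536e-35 J·s

Compare to the minimum allowed value ℏ/2:
ℏ/2 = 5.273e-35 J·s

Since ΔxΔp = 1.536e-35 J·s < 5.273e-35 J·s = ℏ/2,
the measurement violates the uncertainty principle.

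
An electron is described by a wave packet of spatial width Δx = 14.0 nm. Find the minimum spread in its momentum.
3.766 × 10^-27 kg·m/s

For a wave packet, the spatial width Δx and momentum spread Δp are related by the uncertainty principle:
ΔxΔp ≥ ℏ/2

The minimum momentum spread is:
Δp_min = ℏ/(2Δx)
Δp_min = (1.055e-34 J·s) / (2 × 1.400e-08 m)
Δp_min = 3.766e-27 kg·m/s

A wave packet cannot have both a well-defined position and well-defined momentum.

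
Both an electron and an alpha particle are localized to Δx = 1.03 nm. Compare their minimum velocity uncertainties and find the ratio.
The electron has the larger minimum velocity uncertainty, by a ratio of 7294.3.

For both particles, Δp_min = ℏ/(2Δx) = 5.119e-26 kg·m/s (same for both).

The velocity uncertainty is Δv = Δp/m:
- electron: Δv = 5.119e-26 / 9.109e-31 = 5.620e+04 m/s = 56.198 km/s
- alpha particle: Δv = 5.119e-26 / 6.645e-27 = 7.704e+00 m/s = 7.704 m/s

Ratio: 5.620e+04 / 7.704e+00 = 7294.3

The lighter particle has larger velocity uncertainty because Δv ∝ 1/m.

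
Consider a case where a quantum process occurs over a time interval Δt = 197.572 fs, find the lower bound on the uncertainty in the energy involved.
1.666 meV

Using the energy-time uncertainty principle:
ΔEΔt ≥ ℏ/2

The minimum uncertainty in energy is:
ΔE_min = ℏ/(2Δt)
ΔE_min = (1.055e-34 J·s) / (2 × 1.976e-13 s)
ΔE_min = 2.669e-22 J = 1.666 meV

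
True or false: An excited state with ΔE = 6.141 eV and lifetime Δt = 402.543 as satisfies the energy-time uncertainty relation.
Yes, it satisfies the uncertainty relation.

Calculate the product ΔEΔt:
ΔE = 6.141 eV = 9.839e-19 J
ΔEΔt = (9.839e-19 J) × (4.025e-16 s)
ΔEΔt = 3.961e-34 J·s

Compare to the minimum allowed value ℏ/2:
ℏ/2 = 5.273e-35 J·s

Since ΔEΔt = 3.961e-34 J·s ≥ 5.273e-35 J·s = ℏ/2,
this satisfies the uncertainty relation.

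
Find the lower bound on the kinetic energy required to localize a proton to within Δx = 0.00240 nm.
900.599 meV

Localizing a particle requires giving it sufficient momentum uncertainty:

1. From uncertainty principle: Δp ≥ ℏ/(2Δx)
   Δp_min = (1.055e-34 J·s) / (2 × 2.400e-12 m)
   Δp_min = 2.197e-23 kg·m/s

2. This momentum uncertainty corresponds to kinetic energy:
   KE ≈ (Δp)²/(2m) = (2.197e-23)²/(2 × 1.673e-27 kg)
   KE = 1.443e-19 J = 900.599 meV

Tighter localization requires more energy.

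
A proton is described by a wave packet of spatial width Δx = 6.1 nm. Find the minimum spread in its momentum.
8.644 × 10^-27 kg·m/s

For a wave packet, the spatial width Δx and momentum spread Δp are related by the uncertainty principle:
ΔxΔp ≥ ℏ/2

The minimum momentum spread is:
Δp_min = ℏ/(2Δx)
Δp_min = (1.055e-34 J·s) / (2 × 6.100e-09 m)
Δp_min = 8.644e-27 kg·m/s

A wave packet cannot have both a well-defined position and well-defined momentum.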